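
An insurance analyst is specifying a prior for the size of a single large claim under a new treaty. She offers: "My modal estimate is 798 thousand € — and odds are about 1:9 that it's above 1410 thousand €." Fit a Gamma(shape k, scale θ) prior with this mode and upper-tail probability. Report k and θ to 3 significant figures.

Gamma(k,θ) with k>1 has mode (k−1)θ, so θ = 798/(k−1).
Need P(X < 1410) = 0.9 with θ tied to k this way. Start at k = 2, θ = 798: P(X<1410) ≈ 0.527.
Too low — raise k to concentrate. Iterating converges to k ≈ 6.87.
Then θ = 798/(6.87−1) ≈ 136.

k ≈ 6.87, θ ≈ 136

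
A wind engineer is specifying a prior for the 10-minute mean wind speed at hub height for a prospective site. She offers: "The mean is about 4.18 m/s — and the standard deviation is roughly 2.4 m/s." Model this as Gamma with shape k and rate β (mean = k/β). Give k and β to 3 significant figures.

k ≈ 3.03, β ≈ 0.726

For Gamma(k, rate β): mean = k/β, variance = k/β², so CV = 1/√k.
CV = SD/mean = 2.4/4.18 = 0.5742, hence k = 1/CV² = 3.03.
Then β = k/mean = 3.03/4.18 = 0.726.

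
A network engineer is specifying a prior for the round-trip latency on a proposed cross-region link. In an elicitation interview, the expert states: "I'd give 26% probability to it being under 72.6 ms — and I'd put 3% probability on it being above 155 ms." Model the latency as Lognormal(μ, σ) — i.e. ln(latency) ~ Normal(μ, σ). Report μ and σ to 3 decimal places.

If T ~ Lognormal(μ,σ) then ln T ~ Normal(μ,σ), so the p-quantile of ln T is μ + z_p·σ.
ln(72.6) = 4.285 and ln(155) = 5.043; z_{0.26} = -0.6433, z_{0.97} = 1.881.
σ = (5.043 − 4.285)/(1.881 − (-0.6433)) = 0.300.
μ = 4.285 − (-0.6433)·0.300 = 4.478.

μ ≈ 4.478, σ ≈ 0.300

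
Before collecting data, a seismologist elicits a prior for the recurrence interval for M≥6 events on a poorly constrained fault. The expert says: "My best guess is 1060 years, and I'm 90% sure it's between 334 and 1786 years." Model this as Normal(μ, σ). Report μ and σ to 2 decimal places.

μ = 1060.00, σ = 441.38

A symmetric 90% interval runs μ ± z·σ with z = 1.645.
Half-width = 726, so σ = 726/1.645 = 441.38.
μ is the stated best guess, 1060.00.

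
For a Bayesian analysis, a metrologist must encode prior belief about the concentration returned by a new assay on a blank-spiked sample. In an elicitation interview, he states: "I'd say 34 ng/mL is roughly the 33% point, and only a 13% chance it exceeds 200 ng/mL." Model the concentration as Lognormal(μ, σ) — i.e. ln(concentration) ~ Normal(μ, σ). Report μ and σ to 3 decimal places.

If T ~ Lognormal(μ,σ) then ln T ~ Normal(μ,σ), so the p-quantile of ln T is μ + z_p·σ.
ln(34) = 3.526 and ln(200) = 5.298; z_{0.33} = -0.4399, z_{0.87} = 1.126.
σ = (5.298 − 3.526)/(1.126 − (-0.4399)) = 1.131.
μ = 3.526 − (-0.4399)·1.131 = 4.024.

μ ≈ 4.024, σ ≈ 1.131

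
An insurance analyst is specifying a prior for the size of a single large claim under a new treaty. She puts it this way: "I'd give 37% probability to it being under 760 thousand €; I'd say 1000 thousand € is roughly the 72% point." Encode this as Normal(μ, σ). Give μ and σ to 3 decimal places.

μ = 847.073, σ = 262.383

For Normal(μ,σ), the p-quantile is μ + z_p·σ. Here z_{0.37} = -0.3319, z_{0.72} = 0.5828.
So 760 = μ − 0.3319σ and 1000 = μ + 0.5828σ.
Subtracting: σ = (1000 − 760)/(0.5828 − (-0.3319)) = 262.383.
Then μ = 760 − (-0.3319)·262.383 = 847.073.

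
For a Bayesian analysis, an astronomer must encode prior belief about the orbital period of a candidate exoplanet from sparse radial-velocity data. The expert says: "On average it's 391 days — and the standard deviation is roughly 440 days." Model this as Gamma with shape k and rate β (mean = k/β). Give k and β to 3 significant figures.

For Gamma(k, rate β): mean = k/β, variance = k/β², so CV = 1/√k.
CV = SD/mean = 440/391 = 1.125, hence k = 1/CV² = 0.79.
Then β = k/mean = 0.79/391 = 0.00202.

k ≈ 0.79, β ≈ 0.00202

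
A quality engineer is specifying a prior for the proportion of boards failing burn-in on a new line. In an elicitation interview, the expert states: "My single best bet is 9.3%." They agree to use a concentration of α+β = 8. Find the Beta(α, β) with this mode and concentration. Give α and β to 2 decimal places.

For α,β > 1 the Beta mode is (α−1)/(α+β−2). With α+β = 8, the mode is (α−1)/6.
Set (α−1)/6 = 0.093 → α = 1 + 0.093·6 = 1.56.
β = 8 − α = 6.44.

α = 1.56, β = 6.44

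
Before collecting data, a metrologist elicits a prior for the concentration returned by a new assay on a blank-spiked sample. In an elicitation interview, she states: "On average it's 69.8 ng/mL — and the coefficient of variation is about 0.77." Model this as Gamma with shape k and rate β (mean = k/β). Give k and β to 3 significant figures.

For Gamma(k, rate β): mean = k/β, variance = k/β², so CV = 1/√k.
CV = 0.77, hence k = 1/CV² = 1.69.
Then β = k/mean = 1.69/69.8 = 0.0242.

k ≈ 1.69, β ≈ 0.0242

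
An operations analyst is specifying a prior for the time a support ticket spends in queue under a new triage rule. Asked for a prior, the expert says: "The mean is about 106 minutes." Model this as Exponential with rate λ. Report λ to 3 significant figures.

Exponential mean = 1/λ, so λ = 1/106.0 = 0.00943.

λ ≈ 0.00943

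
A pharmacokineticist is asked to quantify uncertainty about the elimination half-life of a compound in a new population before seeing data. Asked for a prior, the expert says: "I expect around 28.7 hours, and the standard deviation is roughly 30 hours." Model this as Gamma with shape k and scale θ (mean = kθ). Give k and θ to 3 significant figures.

k ≈ 0.915, θ ≈ 31.4

For Gamma(k, scale θ): mean = kθ, variance = kθ², so CV = 1/√k.
CV = SD/mean = 30/28.7 = 1.045, hence k = 1/CV² = 0.915.
Then θ = mean/k = 28.7/0.915 = 31.4.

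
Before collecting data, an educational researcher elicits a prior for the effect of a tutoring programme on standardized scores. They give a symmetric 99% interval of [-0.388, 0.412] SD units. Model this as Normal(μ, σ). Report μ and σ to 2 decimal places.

μ = 0.01, σ = 0.16

A symmetric 99% interval runs μ ± z·σ with z = 2.576.
Half-width = 0.4, so σ = 0.4/2.576 = 0.16.
μ is the interval midpoint, 0.01.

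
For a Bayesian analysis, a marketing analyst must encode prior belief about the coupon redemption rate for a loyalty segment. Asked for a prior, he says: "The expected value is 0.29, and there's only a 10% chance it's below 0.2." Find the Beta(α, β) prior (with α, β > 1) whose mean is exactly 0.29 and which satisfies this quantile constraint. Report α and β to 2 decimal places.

With mean 0.29 fixed, write α = 0.29s, β = 0.71s where s = α+β.
Need P(θ < 0.2) = 0.1 under Beta(0.29s, 0.71s). Normal approximation: (q−m)/√(m(1−m)/s) ≈ z_{0.1} = -1.28, so s ≈ 0.29·0.71·(-1.28)²/(0.2−0.29)² = 41.7.
At s = 41.7: P(θ<0.2) ≈ 0.092. Adjusting to match 0.1 gives s ≈ 39.02.
So α = 0.29·39.02 ≈ 11.32, β = 0.71·39.02 ≈ 27.71.

α ≈ 11.32, β ≈ 27.71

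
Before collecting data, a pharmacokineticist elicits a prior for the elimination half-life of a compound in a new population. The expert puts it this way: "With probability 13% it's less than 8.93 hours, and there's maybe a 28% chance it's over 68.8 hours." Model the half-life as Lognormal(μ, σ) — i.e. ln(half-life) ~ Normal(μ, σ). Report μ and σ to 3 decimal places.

If T ~ Lognormal(μ,σ) then ln T ~ Normal(μ,σ), so the p-quantile of ln T is μ + z_p·σ.
ln(8.93) = 2.189 and ln(68.8) = 4.231; z_{0.13} = -1.126, z_{0.72} = 0.5828.
σ = (4.231 − 2.189)/(0.5828 − (-1.126)) = 1.195.
μ = 2.189 − (-1.126)·1.195 = 3.535.

μ ≈ 3.535, σ ≈ 1.195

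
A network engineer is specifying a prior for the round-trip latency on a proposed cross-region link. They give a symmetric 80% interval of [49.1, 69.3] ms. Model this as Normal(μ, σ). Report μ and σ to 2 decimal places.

A symmetric 80% interval runs μ ± z·σ with z = 1.282.
Half-width = 10.1, so σ = 10.1/1.282 = 7.88.
μ is the interval midpoint, 59.20.

μ = 59.20, σ = 7.88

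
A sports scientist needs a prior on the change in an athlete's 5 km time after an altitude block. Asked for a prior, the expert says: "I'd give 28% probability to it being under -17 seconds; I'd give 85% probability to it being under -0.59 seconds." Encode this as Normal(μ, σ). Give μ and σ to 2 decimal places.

The p-quantile of Normal(μ,σ) is μ + z_p·σ, with z_{0.28} = -0.5828 and z_{0.85} = 1.036.
Eliminate σ: μ = (z₂·x₁ − z₁·x₂)/(z₂ − z₁) = (1.036·-17 − (-0.5828)·-0.59)/1.619 = -11.09.
Then σ = (x₂ − x₁)/(z₂ − z₁) = (-0.59 − -17)/1.619 = 10.13.

μ = -11.09, σ = 10.13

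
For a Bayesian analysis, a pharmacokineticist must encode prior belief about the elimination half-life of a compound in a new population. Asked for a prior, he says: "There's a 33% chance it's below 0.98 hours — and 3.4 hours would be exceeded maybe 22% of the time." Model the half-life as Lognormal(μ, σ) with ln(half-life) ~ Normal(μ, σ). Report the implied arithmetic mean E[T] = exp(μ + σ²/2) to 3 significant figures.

If T ~ Lognormal(μ,σ) then ln T ~ Normal(μ,σ), so the p-quantile of ln T is μ + z_p·σ.
ln(0.98) = -0.0202 and ln(3.4) = 1.224; z_{0.33} = -0.4399, z_{0.78} = 0.7722.
σ = (1.224 − -0.0202)/(0.7722 − (-0.4399)) = 1.026.
μ = -0.0202 − (-0.4399)·1.026 = 0.431.
E[T] = exp(μ + σ²/2) = exp(0.431 + 0.5266) = 2.61 hours.

E[T] ≈ 2.61 hours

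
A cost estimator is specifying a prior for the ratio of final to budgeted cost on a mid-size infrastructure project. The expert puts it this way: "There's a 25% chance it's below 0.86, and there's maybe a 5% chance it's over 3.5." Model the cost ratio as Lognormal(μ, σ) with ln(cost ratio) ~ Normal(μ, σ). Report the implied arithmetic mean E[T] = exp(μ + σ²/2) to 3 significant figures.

E[T] ≈ 1.55

If T ~ Lognormal(μ,σ) then ln T ~ Normal(μ,σ), so the p-quantile of ln T is μ + z_p·σ.
ln(0.86) = -0.1508 and ln(3.5) = 1.253; z_{0.25} = -0.6745, z_{0.95} = 1.645.
σ = (1.253 − -0.1508)/(1.645 − (-0.6745)) = 0.605.
μ = -0.1508 − (-0.6745)·0.605 = 0.257.
E[T] = exp(μ + σ²/2) = exp(0.257 + 0.1831) = 1.55.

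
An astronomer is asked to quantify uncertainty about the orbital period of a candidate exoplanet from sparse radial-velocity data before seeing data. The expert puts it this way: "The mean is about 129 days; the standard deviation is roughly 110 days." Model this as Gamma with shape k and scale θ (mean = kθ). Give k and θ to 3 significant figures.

k ≈ 1.38, θ ≈ 93.8

For Gamma(k, scale θ): mean = kθ, variance = kθ², so CV = 1/√k.
CV = SD/mean = 110/129 = 0.8527, hence k = 1/CV² = 1.38.
Then θ = mean/k = 129/1.38 = 93.8.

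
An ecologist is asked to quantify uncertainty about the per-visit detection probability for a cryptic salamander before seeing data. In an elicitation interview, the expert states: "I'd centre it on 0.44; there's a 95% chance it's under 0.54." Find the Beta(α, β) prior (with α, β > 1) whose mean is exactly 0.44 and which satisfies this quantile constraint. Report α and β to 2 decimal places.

α ≈ 29.56, β ≈ 37.62

With mean 0.44 fixed, write α = 0.44s, β = 0.56s where s = α+β.
Need P(θ < 0.54) = 0.95 under Beta(0.44s, 0.56s). Normal approximation: (q−m)/√(m(1−m)/s) ≈ z_{0.95} = 1.64, so s ≈ 0.44·0.56·(1.64)²/(0.54−0.44)² = 66.7.
At s = 66.7: P(θ<0.54) ≈ 0.949. Adjusting to match 0.95 gives s ≈ 67.17.
So α = 0.44·67.17 ≈ 29.56, β = 0.56·67.17 ≈ 37.62.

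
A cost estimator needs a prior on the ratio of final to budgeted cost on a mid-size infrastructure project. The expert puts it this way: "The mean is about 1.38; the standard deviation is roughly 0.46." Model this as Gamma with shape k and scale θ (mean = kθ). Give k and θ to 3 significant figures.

k ≈ 9, θ ≈ 0.153

For Gamma(k, scale θ): mean = kθ, variance = kθ², so CV = 1/√k.
CV = SD/mean = 0.46/1.38 = 0.3333, hence k = 1/CV² = 9.
Then θ = mean/k = 1.38/9 = 0.153.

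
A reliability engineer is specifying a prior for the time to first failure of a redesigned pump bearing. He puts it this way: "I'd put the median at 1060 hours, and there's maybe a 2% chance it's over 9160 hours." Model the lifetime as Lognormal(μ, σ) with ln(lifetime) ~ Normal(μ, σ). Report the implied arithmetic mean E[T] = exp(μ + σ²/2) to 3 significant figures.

If T ~ Lognormal(μ,σ) then ln T ~ Normal(μ,σ), so the p-quantile of ln T is μ + z_p·σ.
ln(1060) = 6.966 and ln(9160) = 9.123; z_{0.5} = 0, z_{0.98} = 2.054.
σ = (9.123 − 6.966)/(2.054 − (0)) = 1.050.
μ = 6.966 − (0)·1.050 = 6.966.
E[T] = exp(μ + σ²/2) = exp(6.966 + 0.5513) = 1840 hours.

E[T] ≈ 1840 hours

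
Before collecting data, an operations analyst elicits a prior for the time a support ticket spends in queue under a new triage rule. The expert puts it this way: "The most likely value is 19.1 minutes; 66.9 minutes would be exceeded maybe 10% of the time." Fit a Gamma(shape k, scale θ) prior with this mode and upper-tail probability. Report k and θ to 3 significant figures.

k ≈ 2.19, θ ≈ 16

Gamma(k,θ) with k>1 has mode (k−1)θ, so θ = 19.1/(k−1).
Need P(X < 66.9) = 0.9 with θ tied to k this way. Start at k = 2, θ = 19.1: P(X<66.9) ≈ 0.864.
Too low — raise k to concentrate. Iterating converges to k ≈ 2.19.
Then θ = 19.1/(2.19−1) ≈ 16.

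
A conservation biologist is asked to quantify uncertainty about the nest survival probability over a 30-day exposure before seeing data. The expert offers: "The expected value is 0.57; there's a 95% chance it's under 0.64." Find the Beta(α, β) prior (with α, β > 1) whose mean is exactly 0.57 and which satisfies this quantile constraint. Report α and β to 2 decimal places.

α ≈ 75.32, β ≈ 56.82

With mean 0.57 fixed, write α = 0.57s, β = 0.43s where s = α+β.
Need P(θ < 0.64) = 0.95 under Beta(0.57s, 0.43s). Normal approximation: (q−m)/√(m(1−m)/s) ≈ z_{0.95} = 1.64, so s ≈ 0.57·0.43·(1.64)²/(0.64−0.57)² = 135.3.
At s = 135.3: P(θ<0.64) ≈ 0.952. Adjusting to match 0.95 gives s ≈ 132.15.
So α = 0.57·132.15 ≈ 75.32, β = 0.43·132.15 ≈ 56.82.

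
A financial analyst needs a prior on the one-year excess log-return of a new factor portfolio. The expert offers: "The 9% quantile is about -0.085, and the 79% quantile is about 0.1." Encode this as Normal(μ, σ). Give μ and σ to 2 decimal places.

μ = 0.03, σ = 0.09

The p-quantile of Normal(μ,σ) is μ + z_p·σ, with z_{0.09} = -1.341 and z_{0.79} = 0.8064.
Eliminate σ: μ = (z₂·x₁ − z₁·x₂)/(z₂ − z₁) = (0.8064·-0.085 − (-1.341)·0.1)/2.147 = 0.03.
Then σ = (x₂ − x₁)/(z₂ − z₁) = (0.1 − -0.085)/2.147 = 0.09.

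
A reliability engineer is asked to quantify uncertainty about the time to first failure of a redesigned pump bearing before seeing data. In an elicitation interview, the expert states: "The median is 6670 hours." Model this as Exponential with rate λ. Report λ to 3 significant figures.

λ ≈ 0.000104

Exponential median = ln 2 / λ, so λ = ln 2 / 6670.0 = 0.000104.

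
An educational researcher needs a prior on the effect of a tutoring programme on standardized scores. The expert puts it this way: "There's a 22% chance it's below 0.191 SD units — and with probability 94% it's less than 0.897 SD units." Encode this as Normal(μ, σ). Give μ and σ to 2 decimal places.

The p-quantile of Normal(μ,σ) is μ + z_p·σ, with z_{0.22} = -0.7722 and z_{0.94} = 1.555.
Eliminate σ: μ = (z₂·x₁ − z₁·x₂)/(z₂ − z₁) = (1.555·0.191 − (-0.7722)·0.897)/2.327 = 0.43.
Then σ = (x₂ − x₁)/(z₂ − z₁) = (0.897 − 0.191)/2.327 = 0.30.

μ = 0.43, σ = 0.30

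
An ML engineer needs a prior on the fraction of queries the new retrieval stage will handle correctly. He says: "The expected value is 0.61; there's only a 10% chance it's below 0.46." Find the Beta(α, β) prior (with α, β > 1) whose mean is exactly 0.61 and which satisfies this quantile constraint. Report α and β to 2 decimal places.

α ≈ 10.76, β ≈ 6.88

With mean 0.61 fixed, write α = 0.61s, β = 0.39s where s = α+β.
Need P(θ < 0.46) = 0.1 under Beta(0.61s, 0.39s). Normal approximation: (q−m)/√(m(1−m)/s) ≈ z_{0.1} = -1.28, so s ≈ 0.61·0.39·(-1.28)²/(0.46−0.61)² = 17.4.
At s = 17.4: P(θ<0.46) ≈ 0.102. Adjusting to match 0.1 gives s ≈ 17.65.
So α = 0.61·17.65 ≈ 10.76, β = 0.39·17.65 ≈ 6.88.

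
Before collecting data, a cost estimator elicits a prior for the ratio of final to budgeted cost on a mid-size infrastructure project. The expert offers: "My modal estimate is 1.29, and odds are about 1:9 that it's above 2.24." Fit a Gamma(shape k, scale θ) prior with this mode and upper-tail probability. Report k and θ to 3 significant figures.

Gamma(k,θ) with k>1 has mode (k−1)θ, so θ = 1.29/(k−1).
Need P(X < 2.24) = 0.9 with θ tied to k this way. Start at k = 2, θ = 1.29: P(X<2.24) ≈ 0.518.
Too low — raise k to concentrate. Iterating converges to k ≈ 7.23.
Then θ = 1.29/(7.23−1) ≈ 0.207.

k ≈ 7.23, θ ≈ 0.207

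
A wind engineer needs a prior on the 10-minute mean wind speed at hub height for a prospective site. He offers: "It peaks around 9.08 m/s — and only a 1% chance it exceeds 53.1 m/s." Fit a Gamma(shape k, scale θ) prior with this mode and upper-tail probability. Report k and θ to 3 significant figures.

k ≈ 2.2, θ ≈ 7.58

Gamma(k,θ) with k>1 has mode (k−1)θ, so θ = 9.08/(k−1).
Need P(X < 53.1) = 0.99 with θ tied to k this way. Start at k = 2, θ = 9.08: P(X<53.1) ≈ 0.980.
Too low — raise k to concentrate. Iterating converges to k ≈ 2.2.
Then θ = 9.08/(2.2−1) ≈ 7.58.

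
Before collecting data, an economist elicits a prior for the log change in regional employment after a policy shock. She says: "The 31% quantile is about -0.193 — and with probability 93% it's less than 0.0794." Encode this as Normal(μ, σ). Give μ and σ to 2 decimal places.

For Normal(μ,σ), the p-quantile is μ + z_p·σ. Here z_{0.31} = -0.4959, z_{0.93} = 1.476.
So -0.193 = μ − 0.4959σ and 0.0794 = μ + 1.476σ.
Subtracting: σ = (0.0794 − -0.193)/(1.476 − (-0.4959)) = 0.14.
Then μ = -0.193 − (-0.4959)·0.14 = -0.12.

μ = -0.12, σ = 0.14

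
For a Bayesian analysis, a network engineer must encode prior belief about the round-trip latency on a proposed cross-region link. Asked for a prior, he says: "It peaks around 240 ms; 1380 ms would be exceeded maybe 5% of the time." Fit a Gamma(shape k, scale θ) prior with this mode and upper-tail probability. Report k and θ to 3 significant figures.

k ≈ 1.75, θ ≈ 318

Gamma(k,θ) with k>1 has mode (k−1)θ, so θ = 240/(k−1).
Need P(X < 1380) = 0.95 with θ tied to k this way. Start at k = 2, θ = 240: P(X<1380) ≈ 0.979.
Too high — lower k to spread out. Iterating converges to k ≈ 1.75.
Then θ = 240/(1.75−1) ≈ 318.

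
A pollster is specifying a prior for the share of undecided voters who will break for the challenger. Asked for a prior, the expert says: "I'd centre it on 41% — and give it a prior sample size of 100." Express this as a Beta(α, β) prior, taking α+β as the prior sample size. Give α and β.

Under the effective-sample-size interpretation, Beta(α, β) has prior mean α/(α+β) and prior sample size α+β.
So α+β = 100 and α/(α+β) = 0.41, giving α = 0.41·100 = 41 and β = 100 − 41 = 59.

α = 41, β = 59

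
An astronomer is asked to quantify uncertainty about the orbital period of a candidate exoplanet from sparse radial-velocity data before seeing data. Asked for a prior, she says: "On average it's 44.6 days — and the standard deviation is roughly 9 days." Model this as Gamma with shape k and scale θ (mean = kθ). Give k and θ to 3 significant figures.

k ≈ 24.6, θ ≈ 1.82

For Gamma(k, scale θ): mean = kθ, variance = kθ², so CV = 1/√k.
CV = SD/mean = 9/44.6 = 0.2018, hence k = 1/CV² = 24.6.
Then θ = mean/k = 44.6/24.6 = 1.82.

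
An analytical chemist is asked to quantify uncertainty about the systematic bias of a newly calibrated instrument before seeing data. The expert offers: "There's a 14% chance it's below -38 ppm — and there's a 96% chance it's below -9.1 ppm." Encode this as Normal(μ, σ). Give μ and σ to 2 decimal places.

The p-quantile of Normal(μ,σ) is μ + z_p·σ, with z_{0.14} = -1.08 and z_{0.96} = 1.751.
Eliminate σ: μ = (z₂·x₁ − z₁·x₂)/(z₂ − z₁) = (1.751·-38 − (-1.08)·-9.1)/2.831 = -26.97.
Then σ = (x₂ − x₁)/(z₂ − z₁) = (-9.1 − -38)/2.831 = 10.21.

μ = -26.97, σ = 10.21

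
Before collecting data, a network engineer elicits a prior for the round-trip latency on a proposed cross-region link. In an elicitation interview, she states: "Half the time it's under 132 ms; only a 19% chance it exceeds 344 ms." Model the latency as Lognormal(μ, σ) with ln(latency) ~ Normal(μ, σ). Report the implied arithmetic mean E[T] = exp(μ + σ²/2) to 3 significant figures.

E[T] ≈ 239 ms

If T ~ Lognormal(μ,σ) then ln T ~ Normal(μ,σ), so the p-quantile of ln T is μ + z_p·σ.
ln(132) = 4.883 and ln(344) = 5.841; z_{0.5} = 0, z_{0.81} = 0.8779.
σ = (5.841 − 4.883)/(0.8779 − (0)) = 1.091.
μ = 4.883 − (0)·1.091 = 4.883.
E[T] = exp(μ + σ²/2) = exp(4.883 + 0.5952) = 239 ms.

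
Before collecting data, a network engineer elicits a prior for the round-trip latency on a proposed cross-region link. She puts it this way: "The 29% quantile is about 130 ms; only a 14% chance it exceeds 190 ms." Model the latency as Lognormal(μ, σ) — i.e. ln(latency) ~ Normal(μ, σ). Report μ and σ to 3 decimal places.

μ ≈ 4.996, σ ≈ 0.232

If T ~ Lognormal(μ,σ) then ln T ~ Normal(μ,σ), so the p-quantile of ln T is μ + z_p·σ.
ln(130) = 4.868 and ln(190) = 5.247; z_{0.29} = -0.5534, z_{0.86} = 1.08.
σ = (5.247 − 4.868)/(1.08 − (-0.5534)) = 0.232.
μ = 4.868 − (-0.5534)·0.232 = 4.996.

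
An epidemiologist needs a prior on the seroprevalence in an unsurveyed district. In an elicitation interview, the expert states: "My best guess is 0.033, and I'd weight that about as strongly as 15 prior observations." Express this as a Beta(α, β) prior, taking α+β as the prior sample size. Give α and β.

α = 0.495, β = 14.505

Under the effective-sample-size interpretation, Beta(α, β) has prior mean α/(α+β) and prior sample size α+β.
So α+β = 15 and α/(α+β) = 0.033, giving α = 0.033·15 = 0.495 and β = 15 − 0.495 = 14.505.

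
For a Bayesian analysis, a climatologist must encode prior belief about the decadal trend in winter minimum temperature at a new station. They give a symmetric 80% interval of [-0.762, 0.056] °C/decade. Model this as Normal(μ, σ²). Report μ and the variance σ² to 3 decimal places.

A symmetric 80% interval runs μ ± z·σ with z = 1.282.
Half-width = 0.409, so σ = 0.409/1.282 = 0.3191 and σ² = 0.102.
μ is the interval midpoint, -0.353.

μ = -0.353, σ² = 0.102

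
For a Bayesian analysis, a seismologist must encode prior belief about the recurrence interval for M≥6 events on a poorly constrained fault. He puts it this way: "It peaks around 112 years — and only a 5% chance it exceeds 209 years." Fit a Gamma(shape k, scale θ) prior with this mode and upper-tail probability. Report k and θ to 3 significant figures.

Gamma(k,θ) with k>1 has mode (k−1)θ, so θ = 112/(k−1).
Need P(X < 209) = 0.95 with θ tied to k this way. Start at k = 2, θ = 112: P(X<209) ≈ 0.557.
Too low — raise k to concentrate. Iterating converges to k ≈ 8.15.
Then θ = 112/(8.15−1) ≈ 15.7.

k ≈ 8.15, θ ≈ 15.7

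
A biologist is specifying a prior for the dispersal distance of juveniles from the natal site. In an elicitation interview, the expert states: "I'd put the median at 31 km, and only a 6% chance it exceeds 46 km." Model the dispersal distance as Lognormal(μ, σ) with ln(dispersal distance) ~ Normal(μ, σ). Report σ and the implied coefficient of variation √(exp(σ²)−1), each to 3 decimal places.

If T ~ Lognormal(μ,σ) then ln T ~ Normal(μ,σ), so the p-quantile of ln T is μ + z_p·σ.
ln(31) = 3.434 and ln(46) = 3.829; z_{0.5} = 0, z_{0.94} = 1.555.
σ = (3.829 − 3.434)/(1.555 − (0)) = 0.254.
μ = 3.434 − (0)·0.254 = 3.434.
CV = √(exp(σ²)−1) = √(exp(0.0644)−1) = 0.258.

σ ≈ 0.254, CV ≈ 0.258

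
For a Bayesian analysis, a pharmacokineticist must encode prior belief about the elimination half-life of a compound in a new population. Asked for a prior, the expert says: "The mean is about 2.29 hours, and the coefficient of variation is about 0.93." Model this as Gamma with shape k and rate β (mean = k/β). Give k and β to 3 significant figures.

k ≈ 1.16, β ≈ 0.505

For Gamma(k, rate β): mean = k/β, variance = k/β², so CV = 1/√k.
CV = 0.93, hence k = 1/CV² = 1.16.
Then β = k/mean = 1.16/2.29 = 0.505.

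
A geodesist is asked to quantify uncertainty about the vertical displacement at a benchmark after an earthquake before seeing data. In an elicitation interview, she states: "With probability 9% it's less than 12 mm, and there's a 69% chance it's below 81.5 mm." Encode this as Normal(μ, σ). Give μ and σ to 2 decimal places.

The p-quantile of Normal(μ,σ) is μ + z_p·σ, with z_{0.09} = -1.341 and z_{0.69} = 0.4959.
Eliminate σ: μ = (z₂·x₁ − z₁·x₂)/(z₂ − z₁) = (0.4959·12 − (-1.341)·81.5)/1.837 = 62.74.
Then σ = (x₂ − x₁)/(z₂ − z₁) = (81.5 − 12)/1.837 = 37.84.

μ = 62.74, σ = 37.84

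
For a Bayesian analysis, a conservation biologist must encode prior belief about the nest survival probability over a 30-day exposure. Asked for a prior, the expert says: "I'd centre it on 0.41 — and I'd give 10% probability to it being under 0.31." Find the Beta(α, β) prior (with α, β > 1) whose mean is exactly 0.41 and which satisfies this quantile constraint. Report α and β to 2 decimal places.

With mean 0.41 fixed, write α = 0.41s, β = 0.59s where s = α+β.
Need P(θ < 0.31) = 0.1 under Beta(0.41s, 0.59s). Normal approximation: (q−m)/√(m(1−m)/s) ≈ z_{0.1} = -1.28, so s ≈ 0.41·0.59·(-1.28)²/(0.31−0.41)² = 39.7.
At s = 39.7: P(θ<0.31) ≈ 0.096. Adjusting to match 0.1 gives s ≈ 38.54.
So α = 0.41·38.54 ≈ 15.80, β = 0.59·38.54 ≈ 22.74.

α ≈ 15.80, β ≈ 22.74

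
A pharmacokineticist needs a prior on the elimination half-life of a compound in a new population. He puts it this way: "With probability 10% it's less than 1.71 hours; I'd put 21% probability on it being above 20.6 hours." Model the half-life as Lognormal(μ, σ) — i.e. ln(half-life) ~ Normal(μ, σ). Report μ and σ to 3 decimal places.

μ ≈ 2.064, σ ≈ 1.192

If T ~ Lognormal(μ,σ) then ln T ~ Normal(μ,σ), so the p-quantile of ln T is μ + z_p·σ.
ln(1.71) = 0.5365 and ln(20.6) = 3.025; z_{0.1} = -1.282, z_{0.79} = 0.8064.
σ = (3.025 − 0.5365)/(0.8064 − (-1.282)) = 1.192.
μ = 0.5365 − (-1.282)·1.192 = 2.064.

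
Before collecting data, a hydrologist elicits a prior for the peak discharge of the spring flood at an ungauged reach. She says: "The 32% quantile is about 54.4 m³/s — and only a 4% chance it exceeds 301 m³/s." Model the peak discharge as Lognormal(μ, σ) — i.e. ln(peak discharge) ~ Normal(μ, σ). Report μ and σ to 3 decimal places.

μ ≈ 4.357, σ ≈ 0.771

If T ~ Lognormal(μ,σ) then ln T ~ Normal(μ,σ), so the p-quantile of ln T is μ + z_p·σ.
ln(54.4) = 3.996 and ln(301) = 5.707; z_{0.32} = -0.4677, z_{0.96} = 1.751.
σ = (5.707 − 3.996)/(1.751 − (-0.4677)) = 0.771.
μ = 3.996 − (-0.4677)·0.771 = 4.357.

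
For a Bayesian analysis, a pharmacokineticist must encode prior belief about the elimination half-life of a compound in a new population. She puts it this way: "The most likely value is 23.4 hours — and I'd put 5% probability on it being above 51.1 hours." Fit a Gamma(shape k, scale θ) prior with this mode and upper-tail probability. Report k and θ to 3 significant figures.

k ≈ 5.51, θ ≈ 5.19

Gamma(k,θ) with k>1 has mode (k−1)θ, so θ = 23.4/(k−1).
Need P(X < 51.1) = 0.95 with θ tied to k this way. Start at k = 2, θ = 23.4: P(X<51.1) ≈ 0.641.
Too low — raise k to concentrate. Iterating converges to k ≈ 5.51.
Then θ = 23.4/(5.51−1) ≈ 5.19.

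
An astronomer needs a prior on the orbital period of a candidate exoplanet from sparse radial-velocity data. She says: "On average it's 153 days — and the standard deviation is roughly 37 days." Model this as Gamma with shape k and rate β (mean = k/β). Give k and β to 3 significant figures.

k ≈ 17.1, β ≈ 0.112

For Gamma(k, rate β): mean = k/β, variance = k/β², so CV = 1/√k.
CV = SD/mean = 37/153 = 0.2418, hence k = 1/CV² = 17.1.
Then β = k/mean = 17.1/153 = 0.112.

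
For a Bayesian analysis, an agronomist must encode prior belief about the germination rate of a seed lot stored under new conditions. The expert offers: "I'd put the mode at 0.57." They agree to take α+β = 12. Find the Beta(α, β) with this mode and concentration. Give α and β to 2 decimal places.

α = 6.70, β = 5.30

For α,β > 1 the Beta mode is (α−1)/(α+β−2). With α+β = 12, the mode is (α−1)/10.
Set (α−1)/10 = 0.57 → α = 1 + 0.57·10 = 6.70.
β = 12 − α = 5.30.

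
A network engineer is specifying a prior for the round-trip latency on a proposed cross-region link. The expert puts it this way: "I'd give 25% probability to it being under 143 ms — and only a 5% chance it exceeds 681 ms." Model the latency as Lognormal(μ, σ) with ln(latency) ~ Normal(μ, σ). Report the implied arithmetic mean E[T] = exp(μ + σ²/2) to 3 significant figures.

E[T] ≈ 282 ms

If T ~ Lognormal(μ,σ) then ln T ~ Normal(μ,σ), so the p-quantile of ln T is μ + z_p·σ.
ln(143) = 4.963 and ln(681) = 6.524; z_{0.25} = -0.6745, z_{0.95} = 1.645.
σ = (6.524 − 4.963)/(1.645 − (-0.6745)) = 0.673.
μ = 4.963 − (-0.6745)·0.673 = 5.417.
E[T] = exp(μ + σ²/2) = exp(5.417 + 0.2264) = 282 ms.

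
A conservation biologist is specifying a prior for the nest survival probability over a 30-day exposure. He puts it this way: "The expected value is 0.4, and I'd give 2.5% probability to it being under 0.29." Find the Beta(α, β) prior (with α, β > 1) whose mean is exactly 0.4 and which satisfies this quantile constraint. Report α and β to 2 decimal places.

α ≈ 28.47, β ≈ 42.70

With mean 0.4 fixed, write α = 0.4s, β = 0.6s where s = α+β.
Need P(θ < 0.29) = 0.025 under Beta(0.4s, 0.6s). Normal approximation: (q−m)/√(m(1−m)/s) ≈ z_{0.025} = -1.96, so s ≈ 0.4·0.6·(-1.96)²/(0.29−0.4)² = 76.2.
At s = 76.2: P(θ<0.29) ≈ 0.021. Adjusting to match 0.025 gives s ≈ 71.16.
So α = 0.4·71.16 ≈ 28.47, β = 0.6·71.16 ≈ 42.70.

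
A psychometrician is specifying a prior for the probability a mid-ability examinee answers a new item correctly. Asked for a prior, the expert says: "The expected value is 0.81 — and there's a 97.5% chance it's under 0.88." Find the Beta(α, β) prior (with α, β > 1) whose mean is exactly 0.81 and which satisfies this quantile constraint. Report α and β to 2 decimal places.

α ≈ 81.82, β ≈ 19.19

With mean 0.81 fixed, write α = 0.81s, β = 0.19s where s = α+β.
Need P(θ < 0.88) = 0.975 under Beta(0.81s, 0.19s). Normal approximation: (q−m)/√(m(1−m)/s) ≈ z_{0.975} = 1.96, so s ≈ 0.81·0.19·(1.96)²/(0.88−0.81)² = 120.7.
At s = 120.7: P(θ<0.88) ≈ 0.984. Adjusting to match 0.975 gives s ≈ 101.01.
So α = 0.81·101.01 ≈ 81.82, β = 0.19·101.01 ≈ 19.19.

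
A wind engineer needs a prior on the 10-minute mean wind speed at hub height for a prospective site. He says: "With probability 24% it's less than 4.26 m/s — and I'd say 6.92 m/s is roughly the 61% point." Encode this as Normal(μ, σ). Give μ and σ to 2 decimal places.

The p-quantile of Normal(μ,σ) is μ + z_p·σ, with z_{0.24} = -0.7063 and z_{0.61} = 0.2793.
Eliminate σ: μ = (z₂·x₁ − z₁·x₂)/(z₂ − z₁) = (0.2793·4.26 − (-0.7063)·6.92)/0.9856 = 6.17.
Then σ = (x₂ − x₁)/(z₂ − z₁) = (6.92 − 4.26)/0.9856 = 2.70.

μ = 6.17, σ = 2.70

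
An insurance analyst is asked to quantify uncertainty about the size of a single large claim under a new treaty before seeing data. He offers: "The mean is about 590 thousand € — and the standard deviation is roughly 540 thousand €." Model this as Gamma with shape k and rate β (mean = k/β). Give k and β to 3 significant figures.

For Gamma(k, rate β): mean = k/β, variance = k/β², so CV = 1/√k.
CV = SD/mean = 540/590 = 0.9153, hence k = 1/CV² = 1.19.
Then β = k/mean = 1.19/590 = 0.00202.

k ≈ 1.19, β ≈ 0.00202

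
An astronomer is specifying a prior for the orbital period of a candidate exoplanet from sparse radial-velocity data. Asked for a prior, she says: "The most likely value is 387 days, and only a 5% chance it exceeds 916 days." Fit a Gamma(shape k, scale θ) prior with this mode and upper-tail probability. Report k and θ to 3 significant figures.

k ≈ 4.68, θ ≈ 105

Gamma(k,θ) with k>1 has mode (k−1)θ, so θ = 387/(k−1).
Need P(X < 916) = 0.95 with θ tied to k this way. Start at k = 2, θ = 387: P(X<916) ≈ 0.684.
Too low — raise k to concentrate. Iterating converges to k ≈ 4.68.
Then θ = 387/(4.68−1) ≈ 105.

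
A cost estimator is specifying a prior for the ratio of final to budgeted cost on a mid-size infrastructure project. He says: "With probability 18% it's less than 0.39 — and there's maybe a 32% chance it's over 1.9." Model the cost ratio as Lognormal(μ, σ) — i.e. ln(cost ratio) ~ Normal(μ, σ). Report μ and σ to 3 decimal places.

μ ≈ 0.106, σ ≈ 1.145

If T ~ Lognormal(μ,σ) then ln T ~ Normal(μ,σ), so the p-quantile of ln T is μ + z_p·σ.
ln(0.39) = -0.9416 and ln(1.9) = 0.6419; z_{0.18} = -0.9154, z_{0.68} = 0.4677.
σ = (0.6419 − -0.9416)/(0.4677 − (-0.9154)) = 1.145.
μ = -0.9416 − (-0.9154)·1.145 = 0.106.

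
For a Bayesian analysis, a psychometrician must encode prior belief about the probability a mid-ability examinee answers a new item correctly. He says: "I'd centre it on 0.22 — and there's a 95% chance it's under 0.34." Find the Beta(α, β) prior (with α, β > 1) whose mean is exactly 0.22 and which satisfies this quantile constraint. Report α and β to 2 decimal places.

With mean 0.22 fixed, write α = 0.22s, β = 0.78s where s = α+β.
Need P(θ < 0.34) = 0.95 under Beta(0.22s, 0.78s). Normal approximation: (q−m)/√(m(1−m)/s) ≈ z_{0.95} = 1.64, so s ≈ 0.22·0.78·(1.64)²/(0.34−0.22)² = 32.2.
At s = 32.2: P(θ<0.34) ≈ 0.940. Adjusting to match 0.95 gives s ≈ 36.28.
So α = 0.22·36.28 ≈ 7.98, β = 0.78·36.28 ≈ 28.30.

α ≈ 7.98, β ≈ 28.30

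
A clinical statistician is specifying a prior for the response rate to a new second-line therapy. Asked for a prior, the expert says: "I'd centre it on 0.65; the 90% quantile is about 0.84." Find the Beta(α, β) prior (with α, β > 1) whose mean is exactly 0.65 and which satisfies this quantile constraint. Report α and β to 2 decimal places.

α ≈ 5.85, β ≈ 3.15

With mean 0.65 fixed, write α = 0.65s, β = 0.35s where s = α+β.
Need P(θ < 0.84) = 0.9 under Beta(0.65s, 0.35s). Normal approximation: (q−m)/√(m(1−m)/s) ≈ z_{0.9} = 1.28, so s ≈ 0.65·0.35·(1.28)²/(0.84−0.65)² = 10.4.
At s = 10.4: P(θ<0.84) ≈ 0.918. Adjusting to match 0.9 gives s ≈ 9.01.
So α = 0.65·9.01 ≈ 5.85, β = 0.35·9.01 ≈ 3.15.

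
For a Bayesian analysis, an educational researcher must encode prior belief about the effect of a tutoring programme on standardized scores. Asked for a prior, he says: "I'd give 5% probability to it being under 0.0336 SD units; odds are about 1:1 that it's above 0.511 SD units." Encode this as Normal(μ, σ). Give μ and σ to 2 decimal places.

For Normal(μ,σ), the p-quantile is μ + z_p·σ. Here z_{0.05} = -1.645, z_{0.5} = 0.
So 0.0336 = μ − 1.645σ and 0.511 = μ + 0σ.
Subtracting: σ = (0.511 − 0.0336)/(0 − (-1.645)) = 0.29.
Then μ = 0.0336 − (-1.645)·0.29 = 0.51.

μ = 0.51, σ = 0.29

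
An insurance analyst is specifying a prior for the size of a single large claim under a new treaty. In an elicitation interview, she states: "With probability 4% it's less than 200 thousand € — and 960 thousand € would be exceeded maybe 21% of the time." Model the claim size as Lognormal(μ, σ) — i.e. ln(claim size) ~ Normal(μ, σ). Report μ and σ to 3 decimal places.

μ ≈ 6.372, σ ≈ 0.613

If T ~ Lognormal(μ,σ) then ln T ~ Normal(μ,σ), so the p-quantile of ln T is μ + z_p·σ.
ln(200) = 5.298 and ln(960) = 6.867; z_{0.04} = -1.751, z_{0.79} = 0.8064.
σ = (6.867 − 5.298)/(0.8064 − (-1.751)) = 0.613.
μ = 5.298 − (-1.751)·0.613 = 6.372.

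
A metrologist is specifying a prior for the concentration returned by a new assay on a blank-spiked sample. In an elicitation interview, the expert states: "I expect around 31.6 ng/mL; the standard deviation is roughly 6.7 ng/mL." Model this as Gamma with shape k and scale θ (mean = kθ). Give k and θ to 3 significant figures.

For Gamma(k, scale θ): mean = kθ, variance = kθ², so CV = 1/√k.
CV = SD/mean = 6.7/31.6 = 0.212, hence k = 1/CV² = 22.2.
Then θ = mean/k = 31.6/22.2 = 1.42.

k ≈ 22.2, θ ≈ 1.42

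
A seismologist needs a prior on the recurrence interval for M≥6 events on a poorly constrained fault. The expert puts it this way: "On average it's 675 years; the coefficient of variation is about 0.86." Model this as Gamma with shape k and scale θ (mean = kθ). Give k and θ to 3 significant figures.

k ≈ 1.35, θ ≈ 499

For Gamma(k, scale θ): mean = kθ, variance = kθ², so CV = 1/√k.
CV = 0.86, hence k = 1/CV² = 1.35.
Then θ = mean/k = 675/1.35 = 499.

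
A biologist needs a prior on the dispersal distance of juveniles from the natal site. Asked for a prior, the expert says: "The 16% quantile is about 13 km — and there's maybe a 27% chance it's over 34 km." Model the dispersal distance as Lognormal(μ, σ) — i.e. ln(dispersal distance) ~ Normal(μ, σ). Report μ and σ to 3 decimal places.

If T ~ Lognormal(μ,σ) then ln T ~ Normal(μ,σ), so the p-quantile of ln T is μ + z_p·σ.
ln(13) = 2.565 and ln(34) = 3.526; z_{0.16} = -0.9945, z_{0.73} = 0.6128.
σ = (3.526 − 2.565)/(0.6128 − (-0.9945)) = 0.598.
μ = 2.565 − (-0.9945)·0.598 = 3.160.

μ ≈ 3.160, σ ≈ 0.598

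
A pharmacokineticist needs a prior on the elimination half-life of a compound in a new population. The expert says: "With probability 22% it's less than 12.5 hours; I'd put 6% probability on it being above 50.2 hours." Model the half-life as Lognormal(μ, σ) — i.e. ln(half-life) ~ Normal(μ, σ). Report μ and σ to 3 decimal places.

μ ≈ 2.987, σ ≈ 0.597

If T ~ Lognormal(μ,σ) then ln T ~ Normal(μ,σ), so the p-quantile of ln T is μ + z_p·σ.
ln(12.5) = 2.526 and ln(50.2) = 3.916; z_{0.22} = -0.7722, z_{0.94} = 1.555.
σ = (3.916 − 2.526)/(1.555 − (-0.7722)) = 0.597.
μ = 2.526 − (-0.7722)·0.597 = 2.987.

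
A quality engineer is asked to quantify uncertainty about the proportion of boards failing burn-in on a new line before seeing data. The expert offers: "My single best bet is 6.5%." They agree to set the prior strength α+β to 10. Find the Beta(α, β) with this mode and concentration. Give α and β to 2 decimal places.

For α,β > 1 the Beta mode is (α−1)/(α+β−2). With α+β = 10, the mode is (α−1)/8.
Set (α−1)/8 = 0.065 → α = 1 + 0.065·8 = 1.52.
β = 10 − α = 8.48.

α = 1.52, β = 8.48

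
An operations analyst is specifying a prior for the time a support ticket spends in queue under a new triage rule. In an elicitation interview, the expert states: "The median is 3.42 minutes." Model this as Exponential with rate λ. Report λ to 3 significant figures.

λ ≈ 0.203

Exponential median = ln 2 / λ, so λ = ln 2 / 3.42 = 0.203.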